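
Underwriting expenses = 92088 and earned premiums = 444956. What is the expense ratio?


Expense ratio = expenses / premiums
= 92088 / 444956
= 0.207


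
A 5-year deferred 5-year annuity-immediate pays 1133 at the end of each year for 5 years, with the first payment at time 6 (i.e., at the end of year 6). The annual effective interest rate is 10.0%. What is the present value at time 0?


PV at time 5 of the 5-year annuity-immediate:
a_n = 1133 * (1-(1+0.1)^(-5))/0.1 = 4294.9614
Discount back 5 years to time 0:
PV = 4294.9614 * (1+0.1)^(-5)
= 4294.9614 * 0.620921
= 2666.8331


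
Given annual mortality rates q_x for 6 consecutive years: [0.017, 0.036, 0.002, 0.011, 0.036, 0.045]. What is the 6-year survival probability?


p_k = 1 - q_k for each year
Survival = product of (1 - q_k)
= 0.983 * 0.964 * 0.998 * 0.989 * 0.964 * 0.955
= 0.8611


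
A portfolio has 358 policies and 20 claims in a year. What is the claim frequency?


frequency = claims / policies
= 20 / 358
= 0.0559


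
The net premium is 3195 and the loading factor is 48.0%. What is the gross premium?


Gross = net * (1 + loading)
= 3195 * (1 + 0.48)
= 3195 * 1.48
= 4728.6


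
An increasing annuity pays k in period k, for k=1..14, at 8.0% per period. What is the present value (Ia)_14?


(Ia)_n = sum_{k=1}^{n} k * v^k, v = 1/(1+i)
v = 0.925926
Sum computed term by term:
(Ia)_14 = 51.7165


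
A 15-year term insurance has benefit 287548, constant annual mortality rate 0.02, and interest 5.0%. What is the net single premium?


NSP = benefit * sum_{k=0}^{n-1} k_p_x * q * v^(k+1)
With constant q=0.02, v=0.952381
Sum = 0.18421
NSP = 287548 * 0.18421
= 52969.2691


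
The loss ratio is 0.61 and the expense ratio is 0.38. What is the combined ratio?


Combined ratio = loss ratio + expense ratio
= 0.61 + 0.38
= 0.99


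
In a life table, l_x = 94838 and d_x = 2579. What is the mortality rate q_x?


q_x = d_x / l_x
= 2579 / 94838
= 0.0272


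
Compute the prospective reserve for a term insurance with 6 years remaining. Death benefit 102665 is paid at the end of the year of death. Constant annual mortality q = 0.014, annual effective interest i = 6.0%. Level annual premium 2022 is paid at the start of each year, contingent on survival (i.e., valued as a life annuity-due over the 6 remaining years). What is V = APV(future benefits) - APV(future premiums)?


v = 1/(1+i) = 0.943396
APV(future benefits) per unit = sum_{k=0}^{5} k_p_x * q * v^(k+1) = 0.066637
APV(future benefits) = 102665 * 0.066637 = 6841.243
Life annuity-due factor ä_{x:6} = sum_{k=0}^{5} k_p_x * v^k = 5.04534
APV(future premiums) = 2022 * 5.04534 = 10201.6774
V = 6841.243 - 10201.6774
= -3360.4344


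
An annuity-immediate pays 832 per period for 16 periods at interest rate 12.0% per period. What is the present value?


PV = PMT * (1 - (1+i)^(-n)) / i
= 832 * (1 - (1+0.12)^(-16)) / 0.12
= 832 * (1 - 0.163122) / 0.12
= 832 * 6.973986
= 5802.3565


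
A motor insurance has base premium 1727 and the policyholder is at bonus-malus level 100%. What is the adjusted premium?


adjusted = base * BM_level / 100
= 1727 * 100 / 100
= 1727 * 1.0
= 1727.0


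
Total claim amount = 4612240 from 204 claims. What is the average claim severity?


severity = total / number
= 4612240 / 204
= 22609.0196


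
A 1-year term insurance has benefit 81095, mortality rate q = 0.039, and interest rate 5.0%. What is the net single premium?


NSP = benefit * q * v
v = 1/(1+i) = 0.952381
NSP = 81095 * 0.039 * 0.952381
= 3012.1


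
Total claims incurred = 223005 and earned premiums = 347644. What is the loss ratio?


Loss ratio = claims / premiums
= 223005 / 347644
= 0.6415


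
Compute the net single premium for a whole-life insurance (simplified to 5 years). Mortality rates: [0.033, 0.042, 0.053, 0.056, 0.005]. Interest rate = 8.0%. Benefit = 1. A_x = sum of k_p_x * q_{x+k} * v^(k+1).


v = 0.925926
Year 0: k_p_x=1.0, q=0.033, term=0.030556
Year 1: k_p_x=0.967, q=0.042, term=0.03482
Year 2: k_p_x=0.926386, q=0.053, term=0.038976
Year 3: k_p_x=0.877288, q=0.056, term=0.036111
Year 4: k_p_x=0.828159, q=0.005, term=0.002818
A_x = 0.1433


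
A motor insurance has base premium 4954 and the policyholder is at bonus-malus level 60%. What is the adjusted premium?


adjusted = base * BM_level / 100
= 4954 * 60 / 100
= 4954 * 0.6
= 2972.4


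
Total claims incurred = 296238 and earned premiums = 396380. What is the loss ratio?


Loss ratio = claims / premiums
= 296238 / 396380
= 0.7474


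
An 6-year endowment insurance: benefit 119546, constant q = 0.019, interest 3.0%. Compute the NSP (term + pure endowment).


Term component = 11754.0004
Pure endowment = 6_p_x * v^6 * benefit = 0.89128 * 0.837484 * 119546 = 89233.0516
NSP = 100987.052


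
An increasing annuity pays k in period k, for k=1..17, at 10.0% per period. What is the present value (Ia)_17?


(Ia)_n = sum_{k=1}^{n} k * v^k, v = 1/(1+i)
v = 0.909091
Sum computed term by term:
(Ia)_17 = 54.6035


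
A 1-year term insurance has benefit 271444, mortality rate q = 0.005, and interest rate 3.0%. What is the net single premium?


NSP = benefit * q * v
v = 1/(1+i) = 0.970874
NSP = 271444 * 0.005 * 0.970874
= 1317.6893


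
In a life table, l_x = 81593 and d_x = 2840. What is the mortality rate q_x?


q_x = d_x / l_x
= 2840 / 81593
= 0.0348


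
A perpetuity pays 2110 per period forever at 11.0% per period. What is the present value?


PV = PMT / i
= 2110 / 0.11
= 19181.8182


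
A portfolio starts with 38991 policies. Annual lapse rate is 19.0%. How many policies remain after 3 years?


remaining = initial * (1 - lapse)^years
= 38991 * (1 - 0.19)^3
= 38991 * 0.531441
= 20721.416


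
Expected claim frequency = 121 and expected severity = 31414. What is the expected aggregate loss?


E[S] = E[N] * E[X]
= 121 * 31414
= 3.8011e+06


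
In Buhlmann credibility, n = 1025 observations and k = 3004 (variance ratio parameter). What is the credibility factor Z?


Z = n / (n + k)
= 1025 / (1025 + 3004)
= 1025 / 4029
= 0.2544


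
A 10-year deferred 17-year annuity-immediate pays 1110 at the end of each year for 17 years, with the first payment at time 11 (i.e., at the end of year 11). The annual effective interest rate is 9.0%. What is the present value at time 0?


PV at time 10 of the 17-year annuity-immediate:
a_n = 1110 * (1-(1+0.09)^(-17))/0.09 = 9483.4308
Discount back 10 years to time 0:
PV = 9483.4308 * (1+0.09)^(-10)
= 9483.4308 * 0.422411
= 4005.9037


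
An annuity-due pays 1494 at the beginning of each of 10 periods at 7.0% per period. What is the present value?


PV_due = PMT * (1-(1+i)^(-n))/i * (1+i)
PV_immediate = 10493.2308
PV_due = 10493.2308 * 1.07
= 11227.757


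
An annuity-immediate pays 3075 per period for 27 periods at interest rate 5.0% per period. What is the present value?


PV = PMT * (1 - (1+i)^(-n)) / i
= 3075 * (1 - (1+0.05)^(-27)) / 0.05
= 3075 * (1 - 0.267848) / 0.05
= 3075 * 14.643034
= 45027.3284


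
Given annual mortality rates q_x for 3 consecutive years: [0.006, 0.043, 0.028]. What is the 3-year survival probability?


p_k = 1 - q_k for each year
Survival = product of (1 - q_k)
= 0.994 * 0.957 * 0.972
= 0.9246


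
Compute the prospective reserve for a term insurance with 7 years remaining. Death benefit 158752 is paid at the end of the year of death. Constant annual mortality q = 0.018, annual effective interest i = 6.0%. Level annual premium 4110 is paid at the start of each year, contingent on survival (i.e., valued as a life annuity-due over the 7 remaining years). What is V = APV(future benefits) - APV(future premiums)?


v = 1/(1+i) = 0.943396
APV(future benefits) per unit = sum_{k=0}^{6} k_p_x * q * v^(k+1) = 0.095619
APV(future benefits) = 158752 * 0.095619 = 15179.6843
Life annuity-due factor ä_{x:7} = sum_{k=0}^{6} k_p_x * v^k = 5.630888
APV(future premiums) = 4110 * 5.630888 = 23142.95
V = 15179.6843 - 23142.95
= -7963.2657


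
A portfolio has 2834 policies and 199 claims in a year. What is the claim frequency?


frequency = claims / policies
= 199 / 2834
= 0.0702


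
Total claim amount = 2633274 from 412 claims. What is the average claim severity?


severity = total / number
= 2633274 / 412
= 6391.4417


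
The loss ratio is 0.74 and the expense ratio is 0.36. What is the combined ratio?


Combined ratio = loss ratio + expense ratio
= 0.74 + 0.36
= 1.1


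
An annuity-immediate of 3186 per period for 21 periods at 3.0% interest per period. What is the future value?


FV = PMT * ((1+i)^n - 1) / i
= 3186 * ((1.03)^21 - 1) / 0.03
= 3186 * (1.860295 - 1) / 0.03
= 91363.2835


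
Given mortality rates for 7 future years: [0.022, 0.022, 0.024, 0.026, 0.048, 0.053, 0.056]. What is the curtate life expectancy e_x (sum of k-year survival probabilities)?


e_x = sum_{k=1}^{n} k_p_x
k_p_x values:
  1_p_x = 0.978
  2_p_x = 0.956484
  3_p_x = 0.933528
  4_p_x = 0.909257
  5_p_x = 0.865612
  6_p_x = 0.819735
  7_p_x = 0.77383
e_x = 6.2364


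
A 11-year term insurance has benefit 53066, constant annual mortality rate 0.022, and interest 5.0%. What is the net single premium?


NSP = benefit * sum_{k=0}^{n-1} k_p_x * q * v^(k+1)
With constant q=0.022, v=0.952381
Sum = 0.165682
NSP = 53066 * 0.165682
= 8792.0864


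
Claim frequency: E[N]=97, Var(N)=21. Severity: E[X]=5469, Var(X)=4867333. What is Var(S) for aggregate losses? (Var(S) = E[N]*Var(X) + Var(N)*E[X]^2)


Var(S) = E[N]*Var(X) + Var(N)*E[X]^2
= 97*4867333 + 21*5469^2
= 472131301 + 628109181
= 1.1002e+09


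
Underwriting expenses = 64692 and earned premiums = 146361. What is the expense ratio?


Expense ratio = expenses / premiums
= 64692 / 146361
= 0.442


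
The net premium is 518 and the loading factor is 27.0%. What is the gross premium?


Gross = net * (1 + loading)
= 518 * (1 + 0.27)
= 518 * 1.27
= 657.86


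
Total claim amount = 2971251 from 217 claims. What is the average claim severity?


severity = total / number
= 2971251 / 217
= 13692.4009


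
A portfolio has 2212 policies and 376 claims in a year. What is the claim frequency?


frequency = claims / policies
= 376 / 2212
= 0.17


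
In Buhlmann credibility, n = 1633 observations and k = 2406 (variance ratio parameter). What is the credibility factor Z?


Z = n / (n + k)
= 1633 / (1633 + 2406)
= 1633 / 4039
= 0.4043


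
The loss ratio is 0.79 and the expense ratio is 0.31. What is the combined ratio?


Combined ratio = loss ratio + expense ratio
= 0.79 + 0.31
= 1.1


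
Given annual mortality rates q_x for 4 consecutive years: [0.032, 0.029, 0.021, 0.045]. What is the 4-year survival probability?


p_k = 1 - q_k for each year
Survival = product of (1 - q_k)
= 0.968 * 0.971 * 0.979 * 0.955
= 0.8788


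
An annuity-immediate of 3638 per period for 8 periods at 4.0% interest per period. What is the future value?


FV = PMT * ((1+i)^n - 1) / i
= 3638 * ((1.04)^8 - 1) / 0.04
= 3638 * (1.368569 - 1) / 0.04
= 33521.3551


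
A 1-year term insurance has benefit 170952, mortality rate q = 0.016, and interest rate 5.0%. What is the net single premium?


NSP = benefit * q * v
v = 1/(1+i) = 0.952381
NSP = 170952 * 0.016 * 0.952381
= 2604.9829


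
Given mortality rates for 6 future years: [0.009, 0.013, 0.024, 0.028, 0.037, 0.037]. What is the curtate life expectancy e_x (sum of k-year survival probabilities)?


e_x = sum_{k=1}^{n} k_p_x
k_p_x values:
  1_p_x = 0.991
  2_p_x = 0.978117
  3_p_x = 0.954642
  4_p_x = 0.927912
  5_p_x = 0.893579
  6_p_x = 0.860517
e_x = 5.6058


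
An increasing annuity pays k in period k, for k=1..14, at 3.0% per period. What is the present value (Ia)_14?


(Ia)_n = sum_{k=1}^{n} k * v^k, v = 1/(1+i)
v = 0.970874
Sum computed term by term:
(Ia)_14 = 79.3102


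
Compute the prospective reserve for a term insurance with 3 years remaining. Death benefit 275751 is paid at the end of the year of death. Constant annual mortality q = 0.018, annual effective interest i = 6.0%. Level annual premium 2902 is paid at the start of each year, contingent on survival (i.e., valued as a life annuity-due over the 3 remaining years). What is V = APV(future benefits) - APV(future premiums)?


v = 1/(1+i) = 0.943396
APV(future benefits) per unit = sum_{k=0}^{2} k_p_x * q * v^(k+1) = 0.047287
APV(future benefits) = 275751 * 0.047287 = 13039.3492
Life annuity-due factor ä_{x:3} = sum_{k=0}^{2} k_p_x * v^k = 2.78466
APV(future premiums) = 2902 * 2.78466 = 8081.0834
V = 13039.3492 - 8081.0834
= 4958.2658


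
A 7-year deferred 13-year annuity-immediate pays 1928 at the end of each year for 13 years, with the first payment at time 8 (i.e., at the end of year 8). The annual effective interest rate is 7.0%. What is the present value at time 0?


PV at time 7 of the 13-year annuity-immediate:
a_n = 1928 * (1-(1+0.07)^(-13))/0.07 = 16113.5506
Discount back 7 years to time 0:
PV = 16113.5506 * (1+0.07)^(-7)
= 16113.5506 * 0.62275
= 10034.7095


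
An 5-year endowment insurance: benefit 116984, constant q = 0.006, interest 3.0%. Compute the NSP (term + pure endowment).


Term component = 3177.301
Pure endowment = 5_p_x * v^5 * benefit = 0.970358 * 0.862609 * 116984 = 97920.194
NSP = 101097.495


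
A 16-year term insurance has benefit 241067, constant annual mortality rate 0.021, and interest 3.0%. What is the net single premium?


NSP = benefit * sum_{k=0}^{n-1} k_p_x * q * v^(k+1)
With constant q=0.021, v=0.970874
Sum = 0.229049
NSP = 241067 * 0.229049
= 55216.0831


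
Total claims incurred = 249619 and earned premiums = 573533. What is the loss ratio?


Loss ratio = claims / premiums
= 249619 / 573533
= 0.4352


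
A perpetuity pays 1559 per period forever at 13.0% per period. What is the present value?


PV = PMT / i
= 1559 / 0.13
= 11992.3077


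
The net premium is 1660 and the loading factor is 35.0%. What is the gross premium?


Gross = net * (1 + loading)
= 1660 * (1 + 0.35)
= 1660 * 1.35
= 2241.0


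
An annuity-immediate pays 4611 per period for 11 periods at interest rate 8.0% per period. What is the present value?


PV = PMT * (1 - (1+i)^(-n)) / i
= 4611 * (1 - (1+0.08)^(-11)) / 0.08
= 4611 * (1 - 0.428883) / 0.08
= 4611 * 7.138964
= 32917.7642


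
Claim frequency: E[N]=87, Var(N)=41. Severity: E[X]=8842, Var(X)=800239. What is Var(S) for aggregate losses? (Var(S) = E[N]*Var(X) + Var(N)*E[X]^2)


Var(S) = E[N]*Var(X) + Var(N)*E[X]^2
= 87*800239 + 41*8842^2
= 69620793 + 3205419524
= 3.2750e+09


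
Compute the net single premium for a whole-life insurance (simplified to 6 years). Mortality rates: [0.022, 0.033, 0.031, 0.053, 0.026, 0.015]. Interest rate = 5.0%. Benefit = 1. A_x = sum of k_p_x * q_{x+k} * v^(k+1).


v = 0.952381
Year 0: k_p_x=1.0, q=0.022, term=0.020952
Year 1: k_p_x=0.978, q=0.033, term=0.029273
Year 2: k_p_x=0.945726, q=0.031, term=0.025326
Year 3: k_p_x=0.916408, q=0.053, term=0.039958
Year 4: k_p_x=0.867839, q=0.026, term=0.017679
Year 5: k_p_x=0.845275, q=0.015, term=0.009461
A_x = 0.1427


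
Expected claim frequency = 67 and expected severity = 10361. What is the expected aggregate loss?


E[S] = E[N] * E[X]
= 67 * 10361
= 694187


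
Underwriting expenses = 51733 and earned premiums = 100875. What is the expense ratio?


Expense ratio = expenses / premiums
= 51733 / 100875
= 0.5128


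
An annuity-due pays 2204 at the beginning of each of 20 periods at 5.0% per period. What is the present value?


PV_due = PMT * (1-(1+i)^(-n))/i * (1+i)
PV_immediate = 27466.7116
PV_due = 27466.7116 * 1.05
= 28840.0472


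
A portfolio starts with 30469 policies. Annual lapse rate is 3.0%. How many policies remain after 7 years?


remaining = initial * (1 - lapse)^years
= 30469 * (1 - 0.03)^7
= 30469 * 0.807983
= 24618.4293


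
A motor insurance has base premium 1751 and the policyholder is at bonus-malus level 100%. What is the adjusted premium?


adjusted = base * BM_level / 100
= 1751 * 100 / 100
= 1751 * 1.0
= 1751.0


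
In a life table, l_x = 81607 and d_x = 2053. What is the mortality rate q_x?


q_x = d_x / l_x
= 2053 / 81607
= 0.0252


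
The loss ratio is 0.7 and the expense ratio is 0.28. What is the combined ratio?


Combined ratio = loss ratio + expense ratio
= 0.7 + 0.28
= 0.98


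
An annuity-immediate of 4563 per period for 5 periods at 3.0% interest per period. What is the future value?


FV = PMT * ((1+i)^n - 1) / i
= 4563 * ((1.03)^5 - 1) / 0.03
= 4563 * (1.159274 - 1) / 0.03
= 24225.5867


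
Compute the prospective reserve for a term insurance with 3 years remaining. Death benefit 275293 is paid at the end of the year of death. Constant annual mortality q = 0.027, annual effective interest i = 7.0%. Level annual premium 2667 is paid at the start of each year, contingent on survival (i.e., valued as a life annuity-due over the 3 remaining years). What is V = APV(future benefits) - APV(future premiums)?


v = 1/(1+i) = 0.934579
APV(future benefits) per unit = sum_{k=0}^{2} k_p_x * q * v^(k+1) = 0.069046
APV(future benefits) = 275293 * 0.069046 = 19007.7982
Life annuity-due factor ä_{x:3} = sum_{k=0}^{2} k_p_x * v^k = 2.736256
APV(future premiums) = 2667 * 2.736256 = 7297.5936
V = 19007.7982 - 7297.5936
= 11710.2046


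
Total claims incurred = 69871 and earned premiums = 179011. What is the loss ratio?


Loss ratio = claims / premiums
= 69871 / 179011
= 0.3903


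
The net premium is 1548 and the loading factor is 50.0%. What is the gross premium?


Gross = net * (1 + loading)
= 1548 * (1 + 0.5)
= 1548 * 1.5
= 2322.0


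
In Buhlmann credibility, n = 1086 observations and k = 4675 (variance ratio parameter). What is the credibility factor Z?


Z = n / (n + k)
= 1086 / (1086 + 4675)
= 1086 / 5761
= 0.1885


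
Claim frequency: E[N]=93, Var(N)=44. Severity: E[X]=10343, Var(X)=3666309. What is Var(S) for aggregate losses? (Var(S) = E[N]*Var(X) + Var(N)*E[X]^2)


Var(S) = E[N]*Var(X) + Var(N)*E[X]^2
= 93*3666309 + 44*10343^2
= 340966737 + 4707016556
= 5.0480e+09


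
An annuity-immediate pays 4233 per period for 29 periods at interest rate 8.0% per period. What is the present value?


PV = PMT * (1 - (1+i)^(-n)) / i
= 4233 * (1 - (1+0.08)^(-29)) / 0.08
= 4233 * (1 - 0.107328) / 0.08
= 4233 * 11.158406
= 47233.5326


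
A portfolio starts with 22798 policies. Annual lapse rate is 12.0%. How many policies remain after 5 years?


remaining = initial * (1 - lapse)^years
= 22798 * (1 - 0.12)^5
= 22798 * 0.527732
= 12031.2322


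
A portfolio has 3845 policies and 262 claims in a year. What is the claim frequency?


frequency = claims / policies
= 262 / 3845
= 0.0681


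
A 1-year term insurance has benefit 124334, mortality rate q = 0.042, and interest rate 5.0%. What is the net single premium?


NSP = benefit * q * v
v = 1/(1+i) = 0.952381
NSP = 124334 * 0.042 * 0.952381
= 4973.36


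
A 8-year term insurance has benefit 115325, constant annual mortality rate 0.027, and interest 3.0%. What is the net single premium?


NSP = benefit * sum_{k=0}^{n-1} k_p_x * q * v^(k+1)
With constant q=0.027, v=0.970874
Sum = 0.173288
NSP = 115325 * 0.173288
= 19984.4878


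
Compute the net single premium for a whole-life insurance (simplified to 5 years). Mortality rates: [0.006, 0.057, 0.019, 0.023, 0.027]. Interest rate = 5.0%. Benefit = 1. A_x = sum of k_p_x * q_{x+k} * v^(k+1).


v = 0.952381
Year 0: k_p_x=1.0, q=0.006, term=0.005714
Year 1: k_p_x=0.994, q=0.057, term=0.05139
Year 2: k_p_x=0.937342, q=0.019, term=0.015385
Year 3: k_p_x=0.919533, q=0.023, term=0.0174
Year 4: k_p_x=0.898383, q=0.027, term=0.019005
A_x = 0.1089


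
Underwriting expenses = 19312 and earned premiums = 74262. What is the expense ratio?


Expense ratio = expenses / premiums
= 19312 / 74262
= 0.2601


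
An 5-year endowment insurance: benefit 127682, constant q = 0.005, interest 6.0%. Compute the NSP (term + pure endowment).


Term component = 2664.0103
Pure endowment = 5_p_x * v^5 * benefit = 0.975249 * 0.747258 * 127682 = 93049.8665
NSP = 95713.8767


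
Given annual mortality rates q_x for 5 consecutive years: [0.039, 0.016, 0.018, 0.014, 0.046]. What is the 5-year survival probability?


p_k = 1 - q_k for each year
Survival = product of (1 - q_k)
= 0.961 * 0.984 * 0.982 * 0.986 * 0.954
= 0.8735


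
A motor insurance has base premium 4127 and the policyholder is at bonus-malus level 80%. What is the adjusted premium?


adjusted = base * BM_level / 100
= 4127 * 80 / 100
= 4127 * 0.8
= 3301.6


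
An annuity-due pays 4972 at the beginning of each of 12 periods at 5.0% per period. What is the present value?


PV_due = PMT * (1-(1+i)^(-n))/i * (1+i)
PV_immediate = 44068.0871
PV_due = 44068.0871 * 1.05
= 46271.4915


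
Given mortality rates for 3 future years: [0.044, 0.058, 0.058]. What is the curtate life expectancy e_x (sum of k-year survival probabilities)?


e_x = sum_{k=1}^{n} k_p_x
k_p_x values:
  1_p_x = 0.956
  2_p_x = 0.900552
  3_p_x = 0.84832
e_x = 2.7049


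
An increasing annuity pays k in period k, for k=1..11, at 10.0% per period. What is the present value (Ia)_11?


(Ia)_n = sum_{k=1}^{n} k * v^k, v = 1/(1+i)
v = 0.909091
Sum computed term by term:
(Ia)_11 = 32.8913


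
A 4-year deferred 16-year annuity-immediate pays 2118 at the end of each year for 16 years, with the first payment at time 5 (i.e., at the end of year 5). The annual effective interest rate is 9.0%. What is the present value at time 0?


PV at time 4 of the 16-year annuity-immediate:
a_n = 2118 * (1-(1+0.09)^(-16))/0.09 = 17605.9983
Discount back 4 years to time 0:
PV = 17605.9983 * (1+0.09)^(-4)
= 17605.9983 * 0.708425
= 12472.533


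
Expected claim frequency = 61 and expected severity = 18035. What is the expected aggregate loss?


E[S] = E[N] * E[X]
= 61 * 18035
= 1.1001e+06


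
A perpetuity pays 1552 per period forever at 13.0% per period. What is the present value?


PV = PMT / i
= 1552 / 0.13
= 11938.4615


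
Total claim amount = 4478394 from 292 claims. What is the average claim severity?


severity = total / number
= 4478394 / 292
= 15336.9658


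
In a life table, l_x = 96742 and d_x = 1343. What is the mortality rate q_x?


q_x = d_x / l_x
= 1343 / 96742
= 0.0139


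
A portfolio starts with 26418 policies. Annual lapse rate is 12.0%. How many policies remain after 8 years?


remaining = initial * (1 - lapse)^years
= 26418 * (1 - 0.12)^8
= 26418 * 0.359635
= 9500.8249


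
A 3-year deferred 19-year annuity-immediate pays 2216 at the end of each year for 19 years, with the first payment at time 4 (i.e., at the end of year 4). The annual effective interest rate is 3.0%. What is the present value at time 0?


PV at time 3 of the 19-year annuity-immediate:
a_n = 2216 * (1-(1+0.03)^(-19))/0.03 = 31741.5388
Discount back 3 years to time 0:
PV = 31741.5388 * (1+0.03)^(-3)
= 31741.5388 * 0.915142
= 29048.0045


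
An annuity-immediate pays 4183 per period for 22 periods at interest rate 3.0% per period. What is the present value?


PV = PMT * (1 - (1+i)^(-n)) / i
= 4183 * (1 - (1+0.03)^(-22)) / 0.03
= 4183 * (1 - 0.521893) / 0.03
= 4183 * 15.936917
= 66664.1223


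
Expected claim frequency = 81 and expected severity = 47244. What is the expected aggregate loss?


E[S] = E[N] * E[X]
= 81 * 47244
= 3.8268e+06


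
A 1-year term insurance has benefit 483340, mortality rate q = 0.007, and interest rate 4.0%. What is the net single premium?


NSP = benefit * q * v
v = 1/(1+i) = 0.961538
NSP = 483340 * 0.007 * 0.961538
= 3253.25


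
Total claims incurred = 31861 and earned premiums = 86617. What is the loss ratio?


Loss ratio = claims / premiums
= 31861 / 86617
= 0.3678


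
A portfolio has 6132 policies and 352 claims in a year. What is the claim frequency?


frequency = claims / policies
= 352 / 6132
= 0.0574


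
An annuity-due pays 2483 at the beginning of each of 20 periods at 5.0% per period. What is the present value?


PV_due = PMT * (1-(1+i)^(-n))/i * (1+i)
PV_immediate = 30943.6683
PV_due = 30943.6683 * 1.05
= 32490.8517


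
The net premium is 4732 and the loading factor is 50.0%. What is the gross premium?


Gross = net * (1 + loading)
= 4732 * (1 + 0.5)
= 4732 * 1.5
= 7098.0


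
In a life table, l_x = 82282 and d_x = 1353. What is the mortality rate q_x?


q_x = d_x / l_x
= 1353 / 82282
= 0.0164


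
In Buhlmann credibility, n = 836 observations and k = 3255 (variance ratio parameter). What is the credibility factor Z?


Z = n / (n + k)
= 836 / (836 + 3255)
= 836 / 4091
= 0.2044


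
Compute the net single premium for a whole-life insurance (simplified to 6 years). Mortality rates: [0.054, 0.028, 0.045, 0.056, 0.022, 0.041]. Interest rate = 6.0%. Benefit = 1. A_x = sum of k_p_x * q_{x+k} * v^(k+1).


v = 0.943396
Year 0: k_p_x=1.0, q=0.054, term=0.050943
Year 1: k_p_x=0.946, q=0.028, term=0.023574
Year 2: k_p_x=0.919512, q=0.045, term=0.034742
Year 3: k_p_x=0.878134, q=0.056, term=0.038952
Year 4: k_p_x=0.828958, q=0.022, term=0.013628
Year 5: k_p_x=0.810721, q=0.041, term=0.023433
A_x = 0.1853


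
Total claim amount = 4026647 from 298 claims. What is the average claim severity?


severity = total / number
= 4026647 / 298
= 13512.2383


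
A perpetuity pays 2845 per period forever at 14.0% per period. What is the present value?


PV = PMT / i
= 2845 / 0.14
= 20321.4286


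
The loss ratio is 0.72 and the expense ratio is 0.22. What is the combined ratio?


Combined ratio = loss ratio + expense ratio
= 0.72 + 0.22
= 0.94


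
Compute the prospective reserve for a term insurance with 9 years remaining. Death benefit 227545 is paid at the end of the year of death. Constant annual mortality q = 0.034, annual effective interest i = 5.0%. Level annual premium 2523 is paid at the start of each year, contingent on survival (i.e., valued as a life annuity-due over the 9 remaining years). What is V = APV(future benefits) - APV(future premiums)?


v = 1/(1+i) = 0.952381
APV(future benefits) per unit = sum_{k=0}^{8} k_p_x * q * v^(k+1) = 0.213649
APV(future benefits) = 227545 * 0.213649 = 48614.7553
Life annuity-due factor ä_{x:9} = sum_{k=0}^{8} k_p_x * v^k = 6.597983
APV(future premiums) = 2523 * 6.597983 = 16646.711
V = 48614.7553 - 16646.711
= 31968.0443


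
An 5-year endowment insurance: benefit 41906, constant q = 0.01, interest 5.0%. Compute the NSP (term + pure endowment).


Term component = 1780.1279
Pure endowment = 5_p_x * v^5 * benefit = 0.95099 * 0.783526 * 41906 = 31225.2329
NSP = 33005.3607


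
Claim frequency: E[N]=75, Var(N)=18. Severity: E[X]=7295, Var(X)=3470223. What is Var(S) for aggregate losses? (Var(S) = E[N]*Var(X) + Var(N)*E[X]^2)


Var(S) = E[N]*Var(X) + Var(N)*E[X]^2
= 75*3470223 + 18*7295^2
= 260266725 + 957906450
= 1.2182e+09


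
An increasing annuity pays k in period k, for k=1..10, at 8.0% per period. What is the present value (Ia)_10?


(Ia)_n = sum_{k=1}^{n} k * v^k, v = 1/(1+i)
v = 0.925926
Sum computed term by term:
(Ia)_10 = 32.6869


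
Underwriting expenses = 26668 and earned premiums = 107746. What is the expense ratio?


Expense ratio = expenses / premiums
= 26668 / 107746
= 0.2475


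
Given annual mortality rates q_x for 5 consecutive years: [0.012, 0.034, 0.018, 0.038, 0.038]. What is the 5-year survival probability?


p_k = 1 - q_k for each year
Survival = product of (1 - q_k)
= 0.988 * 0.966 * 0.982 * 0.962 * 0.962
= 0.8674


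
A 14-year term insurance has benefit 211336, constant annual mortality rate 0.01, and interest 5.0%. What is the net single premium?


NSP = benefit * sum_{k=0}^{n-1} k_p_x * q * v^(k+1)
With constant q=0.01, v=0.952381
Sum = 0.093537
NSP = 211336 * 0.093537
= 19767.8175


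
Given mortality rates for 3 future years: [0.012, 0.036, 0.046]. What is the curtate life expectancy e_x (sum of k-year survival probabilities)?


e_x = sum_{k=1}^{n} k_p_x
k_p_x values:
  1_p_x = 0.988
  2_p_x = 0.952432
  3_p_x = 0.90862
e_x = 2.8491


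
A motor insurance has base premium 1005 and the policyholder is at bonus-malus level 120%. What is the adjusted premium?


adjusted = base * BM_level / 100
= 1005 * 120 / 100
= 1005 * 1.2
= 1206.0


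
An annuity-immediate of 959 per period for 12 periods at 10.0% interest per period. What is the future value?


FV = PMT * ((1+i)^n - 1) / i
= 959 * ((1.1)^12 - 1) / 0.1
= 959 * (3.138428 - 1) / 0.1
= 20507.5281


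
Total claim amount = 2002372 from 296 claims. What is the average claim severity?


severity = total / number
= 2002372 / 296
= 6764.7703


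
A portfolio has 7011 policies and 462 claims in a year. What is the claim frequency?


frequency = claims / policies
= 462 / 7011
= 0.0659


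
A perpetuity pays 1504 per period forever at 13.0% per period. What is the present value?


PV = PMT / i
= 1504 / 0.13
= 11569.2308


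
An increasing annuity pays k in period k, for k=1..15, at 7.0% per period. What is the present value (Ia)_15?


(Ia)_n = sum_{k=1}^{n} k * v^k, v = 1/(1+i)
v = 0.934579
Sum computed term by term:
(Ia)_15 = 61.554


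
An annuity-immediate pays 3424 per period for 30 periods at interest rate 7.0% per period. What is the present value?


PV = PMT * (1 - (1+i)^(-n)) / i
= 3424 * (1 - (1+0.07)^(-30)) / 0.07
= 3424 * (1 - 0.131367) / 0.07
= 3424 * 12.409041
= 42488.557


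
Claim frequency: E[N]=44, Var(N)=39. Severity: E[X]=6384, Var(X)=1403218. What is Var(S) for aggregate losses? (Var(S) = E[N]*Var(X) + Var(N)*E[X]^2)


Var(S) = E[N]*Var(X) + Var(N)*E[X]^2
= 44*1403218 + 39*6384^2
= 61741592 + 1589462784
= 1.6512e+09


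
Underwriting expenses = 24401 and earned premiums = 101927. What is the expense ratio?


Expense ratio = expenses / premiums
= 24401 / 101927
= 0.2394


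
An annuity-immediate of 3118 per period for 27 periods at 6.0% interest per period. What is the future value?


FV = PMT * ((1+i)^n - 1) / i
= 3118 * ((1.06)^27 - 1) / 0.06
= 3118 * (4.822346 - 1) / 0.06
= 198634.5774


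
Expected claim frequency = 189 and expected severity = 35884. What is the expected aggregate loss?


E[S] = E[N] * E[X]
= 189 * 35884
= 6.7821e+06


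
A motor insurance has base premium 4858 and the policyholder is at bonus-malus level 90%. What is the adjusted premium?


adjusted = base * BM_level / 100
= 4858 * 90 / 100
= 4858 * 0.9
= 4372.2


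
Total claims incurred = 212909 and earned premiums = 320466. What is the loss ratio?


Loss ratio = claims / premiums
= 212909 / 320466
= 0.6644


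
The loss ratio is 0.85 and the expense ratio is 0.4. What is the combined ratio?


Combined ratio = loss ratio + expense ratio
= 0.85 + 0.4
= 1.25


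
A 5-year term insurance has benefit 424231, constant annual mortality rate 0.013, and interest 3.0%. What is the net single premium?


NSP = benefit * sum_{k=0}^{n-1} k_p_x * q * v^(k+1)
With constant q=0.013, v=0.970874
Sum = 0.058053
NSP = 424231 * 0.058053
= 24627.9265


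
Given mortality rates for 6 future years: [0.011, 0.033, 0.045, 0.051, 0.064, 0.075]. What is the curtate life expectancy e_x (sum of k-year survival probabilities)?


e_x = sum_{k=1}^{n} k_p_x
k_p_x values:
  1_p_x = 0.989
  2_p_x = 0.956363
  3_p_x = 0.913327
  4_p_x = 0.866747
  5_p_x = 0.811275
  6_p_x = 0.75043
e_x = 5.2871


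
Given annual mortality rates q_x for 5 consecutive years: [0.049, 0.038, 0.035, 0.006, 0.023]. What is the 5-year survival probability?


p_k = 1 - q_k for each year
Survival = product of (1 - q_k)
= 0.951 * 0.962 * 0.965 * 0.994 * 0.977
= 0.8574


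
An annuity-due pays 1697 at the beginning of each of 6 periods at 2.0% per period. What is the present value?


PV_due = PMT * (1-(1+i)^(-n))/i * (1+i)
PV_immediate = 9505.6282
PV_due = 9505.6282 * 1.02
= 9695.7408


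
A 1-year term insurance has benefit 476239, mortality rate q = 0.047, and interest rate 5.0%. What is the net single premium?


NSP = benefit * q * v
v = 1/(1+i) = 0.952381
NSP = 476239 * 0.047 * 0.952381
= 21317.3648


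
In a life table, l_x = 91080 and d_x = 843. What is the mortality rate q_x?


q_x = d_x / l_x
= 843 / 91080
= 0.0093


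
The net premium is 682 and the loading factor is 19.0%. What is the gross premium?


Gross = net * (1 + loading)
= 682 * (1 + 0.19)
= 682 * 1.19
= 811.58


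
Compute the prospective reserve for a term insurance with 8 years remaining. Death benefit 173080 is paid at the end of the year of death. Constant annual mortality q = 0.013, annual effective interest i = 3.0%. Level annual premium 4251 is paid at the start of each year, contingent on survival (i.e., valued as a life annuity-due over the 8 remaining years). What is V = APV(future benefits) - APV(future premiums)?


v = 1/(1+i) = 0.970874
APV(future benefits) per unit = sum_{k=0}^{7} k_p_x * q * v^(k+1) = 0.087387
APV(future benefits) = 173080 * 0.087387 = 15124.9469
Life annuity-due factor ä_{x:8} = sum_{k=0}^{7} k_p_x * v^k = 6.923741
APV(future premiums) = 4251 * 6.923741 = 29432.8251
V = 15124.9469 - 29432.8251
= -14307.8782


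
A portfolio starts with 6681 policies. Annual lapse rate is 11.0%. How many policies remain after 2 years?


remaining = initial * (1 - lapse)^years
= 6681 * (1 - 0.11)^2
= 6681 * 0.7921
= 5292.0201


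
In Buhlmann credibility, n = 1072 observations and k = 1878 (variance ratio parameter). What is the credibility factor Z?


Z = n / (n + k)
= 1072 / (1072 + 1878)
= 1072 / 2950
= 0.3634


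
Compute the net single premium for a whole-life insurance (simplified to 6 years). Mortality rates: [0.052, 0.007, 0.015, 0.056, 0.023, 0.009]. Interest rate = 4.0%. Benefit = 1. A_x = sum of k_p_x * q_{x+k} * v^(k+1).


v = 0.961538
Year 0: k_p_x=1.0, q=0.052, term=0.05
Year 1: k_p_x=0.948, q=0.007, term=0.006135
Year 2: k_p_x=0.941364, q=0.015, term=0.012553
Year 3: k_p_x=0.927244, q=0.056, term=0.044386
Year 4: k_p_x=0.875318, q=0.023, term=0.016547
Year 5: k_p_x=0.855186, q=0.009, term=0.006083
A_x = 0.1357


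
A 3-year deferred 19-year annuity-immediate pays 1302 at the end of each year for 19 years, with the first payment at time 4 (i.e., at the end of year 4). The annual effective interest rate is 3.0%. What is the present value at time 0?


PV at time 3 of the 19-year annuity-immediate:
a_n = 1302 * (1-(1+0.03)^(-19))/0.03 = 18649.5864
Discount back 3 years to time 0:
PV = 18649.5864 * (1+0.03)^(-3)
= 18649.5864 * 0.915142
= 17067.0135


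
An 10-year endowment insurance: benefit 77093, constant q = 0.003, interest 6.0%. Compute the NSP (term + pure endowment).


Term component = 1681.8488
Pure endowment = 10_p_x * v^10 * benefit = 0.970402 * 0.558395 * 77093 = 41774.1745
NSP = 43456.0233


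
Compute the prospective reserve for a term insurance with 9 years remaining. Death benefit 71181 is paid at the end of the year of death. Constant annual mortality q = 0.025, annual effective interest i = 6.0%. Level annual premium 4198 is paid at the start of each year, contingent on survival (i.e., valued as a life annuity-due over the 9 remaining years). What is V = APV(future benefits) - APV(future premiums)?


v = 1/(1+i) = 0.943396
APV(future benefits) per unit = sum_{k=0}^{8} k_p_x * q * v^(k+1) = 0.155503
APV(future benefits) = 71181 * 0.155503 = 11068.8428
Life annuity-due factor ä_{x:9} = sum_{k=0}^{8} k_p_x * v^k = 6.593318
APV(future premiums) = 4198 * 6.593318 = 27678.7471
V = 11068.8428 - 27678.7471
= -16609.9042


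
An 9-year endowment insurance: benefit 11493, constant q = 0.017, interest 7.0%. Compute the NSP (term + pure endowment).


Term component = 1198.8935
Pure endowment = 9_p_x * v^9 * benefit = 0.857002 * 0.543934 * 11493 = 5357.4863
NSP = 6556.3798


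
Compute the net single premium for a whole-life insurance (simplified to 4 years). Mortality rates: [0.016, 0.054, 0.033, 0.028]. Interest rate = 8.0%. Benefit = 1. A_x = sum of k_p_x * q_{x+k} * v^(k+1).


v = 0.925926
Year 0: k_p_x=1.0, q=0.016, term=0.014815
Year 1: k_p_x=0.984, q=0.054, term=0.045556
Year 2: k_p_x=0.930864, q=0.033, term=0.024385
Year 3: k_p_x=0.900145, q=0.028, term=0.018526
A_x = 0.1033


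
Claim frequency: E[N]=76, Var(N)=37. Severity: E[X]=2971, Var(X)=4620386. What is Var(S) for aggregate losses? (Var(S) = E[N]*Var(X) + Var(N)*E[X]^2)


Var(S) = E[N]*Var(X) + Var(N)*E[X]^2
= 76*4620386 + 37*2971^2
= 351149336 + 326593117
= 6.7774e+08


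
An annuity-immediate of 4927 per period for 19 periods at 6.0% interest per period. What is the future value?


FV = PMT * ((1+i)^n - 1) / i
= 4927 * ((1.06)^19 - 1) / 0.06
= 4927 * (3.0256 - 1) / 0.06
= 166335.4791


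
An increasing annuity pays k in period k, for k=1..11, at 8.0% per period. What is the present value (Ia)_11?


(Ia)_n = sum_{k=1}^{n} k * v^k, v = 1/(1+i)
v = 0.925926
Sum computed term by term:
(Ia)_11 = 37.4046


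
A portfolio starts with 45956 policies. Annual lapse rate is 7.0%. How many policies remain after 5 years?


remaining = initial * (1 - lapse)^years
= 45956 * (1 - 0.07)^5
= 45956 * 0.695688
= 31971.0547


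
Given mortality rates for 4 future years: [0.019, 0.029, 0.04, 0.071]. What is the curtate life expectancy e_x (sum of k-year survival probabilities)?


e_x = sum_{k=1}^{n} k_p_x
k_p_x values:
  1_p_x = 0.981
  2_p_x = 0.952551
  3_p_x = 0.914449
  4_p_x = 0.849523
e_x = 3.6975


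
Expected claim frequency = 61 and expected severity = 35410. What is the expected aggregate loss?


E[S] = E[N] * E[X]
= 61 * 35410
= 2.1600e+06


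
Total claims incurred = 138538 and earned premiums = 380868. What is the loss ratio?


Loss ratio = claims / premiums
= 138538 / 380868
= 0.3637


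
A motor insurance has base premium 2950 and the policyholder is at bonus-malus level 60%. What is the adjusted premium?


adjusted = base * BM_level / 100
= 2950 * 60 / 100
= 2950 * 0.6
= 1770.0


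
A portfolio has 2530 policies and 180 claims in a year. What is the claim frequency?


frequency = claims / policies
= 180 / 2530
= 0.0711


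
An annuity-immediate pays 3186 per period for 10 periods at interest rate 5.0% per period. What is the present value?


PV = PMT * (1 - (1+i)^(-n)) / i
= 3186 * (1 - (1+0.05)^(-10)) / 0.05
= 3186 * (1 - 0.613913) / 0.05
= 3186 * 7.721735
= 24601.4475


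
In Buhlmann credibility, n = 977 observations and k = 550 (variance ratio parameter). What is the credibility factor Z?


Z = n / (n + k)
= 977 / (977 + 550)
= 977 / 1527
= 0.6398


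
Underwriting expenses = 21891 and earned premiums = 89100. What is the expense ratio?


Expense ratio = expenses / premiums
= 21891 / 89100
= 0.2457


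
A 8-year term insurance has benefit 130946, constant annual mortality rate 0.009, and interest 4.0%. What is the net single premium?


NSP = benefit * sum_{k=0}^{n-1} k_p_x * q * v^(k+1)
With constant q=0.009, v=0.961538
Sum = 0.058829
NSP = 130946 * 0.058829
= 7703.4357


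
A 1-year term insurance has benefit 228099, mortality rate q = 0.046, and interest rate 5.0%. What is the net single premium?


NSP = benefit * q * v
v = 1/(1+i) = 0.952381
NSP = 228099 * 0.046 * 0.952381
= 9992.9086


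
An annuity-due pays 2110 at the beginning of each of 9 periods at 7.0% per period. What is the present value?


PV_due = PMT * (1-(1+i)^(-n))/i * (1+i)
PV_immediate = 13747.14
PV_due = 13747.14 * 1.07
= 14709.4398


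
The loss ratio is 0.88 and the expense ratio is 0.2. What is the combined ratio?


Combined ratio = loss ratio + expense ratio
= 0.88 + 0.2
= 1.08


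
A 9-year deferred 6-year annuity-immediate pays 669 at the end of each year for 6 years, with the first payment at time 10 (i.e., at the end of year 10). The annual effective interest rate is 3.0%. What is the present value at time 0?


PV at time 9 of the 6-year annuity-immediate:
a_n = 669 * (1-(1+0.03)^(-6))/0.03 = 3624.1011
Discount back 9 years to time 0:
PV = 3624.1011 * (1+0.03)^(-9)
= 3624.1011 * 0.766417
= 2777.5717
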